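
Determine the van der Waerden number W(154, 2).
W(154, 2) = 154 + 1 = 155

A 2-term AP is any pair of integers, so a monochromatic 2-AP exists iff some colour is used at least twice. With 154 colours, the colouring i ↦ i on {1, ..., 154} uses each colour once, avoiding any monochromatic pair, so W(154, 2) > 154. For {1, ..., 155}, pigeonhole forces two integers of the same colour, which form a monochromatic 2-AP. Hence W(154, 2) = 155.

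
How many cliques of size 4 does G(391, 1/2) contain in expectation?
E[# K_4] = C(391, 4) · (1/2)^C(4, 2) = 958984195 / 2^6 = 14984128.046875

For each 4-subset S of vertices (there are C(391, 4) = 958984195 such S), let X_S = 1 if S induces a K_4 (all C(4, 2) = 6 edges present). Then P(X_S = 1) = (1/2)^6 = 1/64. By linearity of expectation, E[# K_4] = C(391, 4) · (1/2)^6 = 958984195 / 64 = 14984128.046875.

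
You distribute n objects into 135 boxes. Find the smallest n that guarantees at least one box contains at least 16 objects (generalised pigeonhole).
n = (16 − 1)·135 + 1 = 2026

By the generalised pigeonhole principle, to guarantee some box contains ≥ r objects we need more than (r − 1) · k objects total. Threshold: n = (r − 1) · k + 1. With r = 16 and k = 135: n = 15 · 135 + 1 = 2025 + 1 = 2026. For n = 2025 = 15 · 135, we can put exactly 15 objects in every box, avoiding 16 in any single one — so 2026 is tight.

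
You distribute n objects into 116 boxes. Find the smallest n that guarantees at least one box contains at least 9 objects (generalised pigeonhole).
n = (9 − 1)·116 + 1 = 929

By the generalised pigeonhole principle, to guarantee some box contains ≥ r objects we need more than (r − 1) · k objects total. Threshold: n = (r − 1) · k + 1. With r = 9 and k = 116: n = 8 · 116 + 1 = 928 + 1 = 929. For n = 928 = 8 · 116, we can put exactly 8 objects in every box, avoiding 9 in any single one — so 929 is tight.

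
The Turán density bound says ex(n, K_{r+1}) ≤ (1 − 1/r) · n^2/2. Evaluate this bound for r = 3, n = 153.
Turán density bound = (2/3) · 153^2/2 = 7803

Turán's theorem: ex(n, K_{r+1}) is achieved by the complete r-partite Turán graph T(n, r) with parts as balanced as possible, and is at most (1 − 1/r) · n^2/2. For r = 3, n = 153: the density bound is (2/3) · 23409/2 = 7803. Since 3 ∣ 153, the Turán graph T(153, 3) has parts of equal size 51, and its edge count e(T(153, 3)) = 7803 attains the density bound exactly.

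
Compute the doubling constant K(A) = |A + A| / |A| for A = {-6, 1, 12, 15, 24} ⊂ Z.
K = |A + A| / |A| = 15/5 = 3

Enumerate A + A = {a + b : a, b ∈ A}. With |A| = 5, there are |A|^2 = 25 ordered sum pairs; collecting distinct values, A + A = {-12, -5, 2, 6, 9, 13, 16, 18, 24, 25, 27, 30, 36, 39, 48}, so |A + A| = 15. Thus K = 15/5 = 3. For comparison, the minimum possible |A + A| over all 5-element sets is 2·5 − 1 = 9 (so min K = 9/5), attained only by arithmetic progressions.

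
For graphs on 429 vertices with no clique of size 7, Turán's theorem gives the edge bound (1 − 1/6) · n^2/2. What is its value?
Turán density bound = (5/6) · 429^2/2 = 306735/4 ≈ 76683.75

Turán's theorem: ex(n, K_{r+1}) is achieved by the complete r-partite Turán graph T(n, r) with parts as balanced as possible, and is at most (1 − 1/r) · n^2/2. For r = 6, n = 429: the density bound is (5/6) · 184041/2 = 306735/4 ≈ 76683.75. The integer-valued extremum is e(T(429, 6)) = 76683, which is strictly less than the density bound 306735/4 since 6 ∤ 429 (the parts of T(429, 6) cannot all be equal).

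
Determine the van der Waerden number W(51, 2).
W(51, 2) = 51 + 1 = 52

A 2-term AP is any pair of integers, so a monochromatic 2-AP exists iff some colour is used at least twice. With 51 colours, the colouring i ↦ i on {1, ..., 51} uses each colour once, avoiding any monochromatic pair, so W(51, 2) > 51. For {1, ..., 52}, pigeonhole forces two integers of the same colour, which form a monochromatic 2-AP. Hence W(51, 2) = 52.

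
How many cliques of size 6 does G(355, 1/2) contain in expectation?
E[# K_6] = C(355, 6) · (1/2)^C(6, 2) = 2664352290600 / 2^15 = 333044036325/4096 ≈ 81309579.180908

For each 6-subset S of vertices (there are C(355, 6) = 2664352290600 such S), let X_S = 1 if S induces a K_6 (all C(6, 2) = 15 edges present). Then P(X_S = 1) = (1/2)^15 = 1/32768. By linearity of expectation, E[# K_6] = C(355, 6) · (1/2)^15 = 2664352290600 / 32768 = 333044036325/4096 ≈ 81309579.180908.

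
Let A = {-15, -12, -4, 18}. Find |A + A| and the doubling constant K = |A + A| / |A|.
K = |A + A| / |A| = 10/4 = 5/2

Enumerate A + A = {a + b : a, b ∈ A}. With |A| = 4, there are |A|^2 = 16 ordered sum pairs; collecting distinct values, A + A = {-30, -27, -24, -19, -16, -8, 3, 6, 14, 36}, so |A + A| = 10. Thus K = 10/4 = 5/2. For comparison, the minimum possible |A + A| over all 4-element sets is 2·4 − 1 = 7 (so min K = 7/4), attained only by arithmetic progressions.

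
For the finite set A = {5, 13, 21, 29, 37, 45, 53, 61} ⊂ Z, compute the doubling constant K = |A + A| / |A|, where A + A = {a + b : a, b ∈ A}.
K = |A + A| / |A| = 15/8

Enumerate A + A = {a + b : a, b ∈ A}. With |A| = 8, there are |A|^2 = 64 ordered sum pairs; collecting distinct values, A + A = {10, 18, 26, 34, 42, 50, 58, 66, 74, 82, 90, 98, 106, 114, 122}, so |A + A| = 15. Thus K = 15/8. Here |A + A| = 2|A| − 1 = 15, the minimum possible — so K = 15/8 is minimal, which holds iff A is an arithmetic progression.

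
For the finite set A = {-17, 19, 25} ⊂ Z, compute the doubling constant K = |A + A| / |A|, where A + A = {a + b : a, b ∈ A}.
K = |A + A| / |A| = 6/3 = 2

Enumerate A + A = {a + b : a, b ∈ A}. With |A| = 3, there are |A|^2 = 9 ordered sum pairs; collecting distinct values, A + A = {-34, 2, 8, 38, 44, 50}, so |A + A| = 6. Thus K = 6/3 = 2. For comparison, the minimum possible |A + A| over all 3-element sets is 2·3 − 1 = 5 (so min K = 5/3), attained only by arithmetic progressions.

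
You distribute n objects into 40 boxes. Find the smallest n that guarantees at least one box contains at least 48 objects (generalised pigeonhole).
n = (48 − 1)·40 + 1 = 1881

By the generalised pigeonhole principle, to guarantee some box contains ≥ r objects we need more than (r − 1) · k objects total. Threshold: n = (r − 1) · k + 1. With r = 48 and k = 40: n = 47 · 40 + 1 = 1880 + 1 = 1881. For n = 1880 = 47 · 40, we can put exactly 47 objects in every box, avoiding 48 in any single one — so 1881 is tight.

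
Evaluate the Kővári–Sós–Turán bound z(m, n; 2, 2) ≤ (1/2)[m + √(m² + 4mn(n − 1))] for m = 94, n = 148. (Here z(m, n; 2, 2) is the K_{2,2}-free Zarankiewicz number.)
z(94, 148; 2, 2) ≤ (1/2)[94 + √(94² + 4·94·148·147)] = (1/2)[94 + √8189092] = 1477.8295

Kővári–Sós–Turán: let r_1, ..., r_94 be the row sums and z = Σ r_i the total number of 1s. Each pair of columns can share at most one row with both entries 1 (else a 2×2 all-ones block appears), so Σ_i C(r_i, 2) ≤ C(148, 2) = 10878. By convexity Σ_i C(r_i, 2) ≥ 94·C(z/94, 2) = z(z − 94)/(2·94), giving z² − 94z − 94·148·147 ≤ 0 and hence z ≤ (1/2)[94 + √(8836 + 4·2045064)] = (1/2)[94 + √8189092] ≈ (1/2)(94 + 2861.659) = 1477.8295.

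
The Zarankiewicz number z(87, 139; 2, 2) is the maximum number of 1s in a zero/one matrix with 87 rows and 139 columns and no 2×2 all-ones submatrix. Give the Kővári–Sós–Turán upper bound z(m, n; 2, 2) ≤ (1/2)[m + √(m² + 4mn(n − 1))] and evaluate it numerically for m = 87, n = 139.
z(87, 139; 2, 2) ≤ (1/2)[87 + √(87² + 4·87·139·138)] = (1/2)[87 + √6682905] = 1336.0658

Kővári–Sós–Turán: let r_1, ..., r_87 be the row sums and z = Σ r_i the total number of 1s. Each pair of columns can share at most one row with both entries 1 (else a 2×2 all-ones block appears), so Σ_i C(r_i, 2) ≤ C(139, 2) = 9591. By convexity Σ_i C(r_i, 2) ≥ 87·C(z/87, 2) = z(z − 87)/(2·87), giving z² − 87z − 87·139·138 ≤ 0 and hence z ≤ (1/2)[87 + √(7569 + 4·1668834)] = (1/2)[87 + √6682905] ≈ (1/2)(87 + 2585.1315) = 1336.0658.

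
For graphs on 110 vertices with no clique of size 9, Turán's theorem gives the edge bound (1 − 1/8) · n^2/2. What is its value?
Turán density bound = (7/8) · 110^2/2 = 21175/4 ≈ 5293.75

Turán's theorem: ex(n, K_{r+1}) is achieved by the complete r-partite Turán graph T(n, r) with parts as balanced as possible, and is at most (1 − 1/r) · n^2/2. For r = 8, n = 110: the density bound is (7/8) · 12100/2 = 21175/4 ≈ 5293.75. The integer-valued extremum is e(T(110, 8)) = 5293, which is strictly less than the density bound 21175/4 since 8 ∤ 110 (the parts of T(110, 8) cannot all be equal).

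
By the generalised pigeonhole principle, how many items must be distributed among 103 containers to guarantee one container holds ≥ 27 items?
n = (27 − 1)·103 + 1 = 2679

By the generalised pigeonhole principle, to guarantee some box contains ≥ r objects we need more than (r − 1) · k objects total. Threshold: n = (r − 1) · k + 1. With r = 27 and k = 103: n = 26 · 103 + 1 = 2678 + 1 = 2679. For n = 2678 = 26 · 103, we can put exactly 26 objects in every box, avoiding 27 in any single one — so 2679 is tight.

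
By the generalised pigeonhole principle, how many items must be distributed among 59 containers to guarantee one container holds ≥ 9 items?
n = (9 − 1)·59 + 1 = 473

By the generalised pigeonhole principle, to guarantee some box contains ≥ r objects we need more than (r − 1) · k objects total. Threshold: n = (r − 1) · k + 1. With r = 9 and k = 59: n = 8 · 59 + 1 = 472 + 1 = 473. For n = 472 = 8 · 59, we can put exactly 8 objects in every box, avoiding 9 in any single one — so 473 is tight.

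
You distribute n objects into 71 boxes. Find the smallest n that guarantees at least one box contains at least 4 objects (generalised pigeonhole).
n = (4 − 1)·71 + 1 = 214

By the generalised pigeonhole principle, to guarantee some box contains ≥ r objects we need more than (r − 1) · k objects total. Threshold: n = (r − 1) · k + 1. With r = 4 and k = 71: n = 3 · 71 + 1 = 213 + 1 = 214. For n = 213 = 3 · 71, we can put exactly 3 objects in every box, avoiding 4 in any single one — so 214 is tight.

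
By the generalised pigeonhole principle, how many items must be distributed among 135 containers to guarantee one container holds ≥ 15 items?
n = (15 − 1)·135 + 1 = 1891

By the generalised pigeonhole principle, to guarantee some box contains ≥ r objects we need more than (r − 1) · k objects total. Threshold: n = (r − 1) · k + 1. With r = 15 and k = 135: n = 14 · 135 + 1 = 1890 + 1 = 1891. For n = 1890 = 14 · 135, we can put exactly 14 objects in every box, avoiding 15 in any single one — so 1891 is tight.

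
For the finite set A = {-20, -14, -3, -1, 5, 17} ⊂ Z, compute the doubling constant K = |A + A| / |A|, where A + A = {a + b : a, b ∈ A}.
K = |A + A| / |A| = 20/6 = 10/3

Enumerate A + A = {a + b : a, b ∈ A}. With |A| = 6, there are |A|^2 = 36 ordered sum pairs; collecting distinct values, A + A = {-40, -34, -28, -23, -21, -17, -15, -9, -6, -4, -3, -2, 2, 3, 4, 10, 14, 16, 22, 34}, so |A + A| = 20. Thus K = 20/6 = 10/3. For comparison, the minimum possible |A + A| over all 6-element sets is 2·6 − 1 = 11 (so min K = 11/6), attained only by arithmetic progressions.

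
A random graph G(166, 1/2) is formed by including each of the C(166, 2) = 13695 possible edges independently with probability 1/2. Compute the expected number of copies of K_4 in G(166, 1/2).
E[# K_4] = C(166, 4) · (1/2)^C(4, 2) = 30507895 / 2^6 = 476685.859375

For each 4-subset S of vertices (there are C(166, 4) = 30507895 such S), let X_S = 1 if S induces a K_4 (all C(4, 2) = 6 edges present). Then P(X_S = 1) = (1/2)^6 = 1/64. By linearity of expectation, E[# K_4] = C(166, 4) · (1/2)^6 = 30507895 / 64 = 476685.859375.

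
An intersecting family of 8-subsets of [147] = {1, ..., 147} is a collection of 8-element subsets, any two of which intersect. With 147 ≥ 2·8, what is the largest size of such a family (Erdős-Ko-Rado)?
max |F| = C(146, 7) = 242451203280

The Erdős-Ko-Rado theorem states: for n ≥ 2k, an intersecting family of k-subsets of an n-element set has size at most C(n − 1, k − 1), with equality for 'star' families {A ⊆ [n] : |A| = k, i ∈ A} (fix an element i). For n = 147, k = 8: C(146, 7) = 242451203280.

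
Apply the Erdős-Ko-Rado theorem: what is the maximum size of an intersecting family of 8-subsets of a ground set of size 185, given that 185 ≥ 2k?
max |F| = C(184, 7) = 1262216571096

Erdős-Ko-Rado (1961): when n ≥ 2k, max |F| = C(n−1, k−1). The bound is attained by the star {A : i ∈ A} for any fixed i ∈ [n]. Here C(185−1, 8−1) = C(184, 7) = 1262216571096.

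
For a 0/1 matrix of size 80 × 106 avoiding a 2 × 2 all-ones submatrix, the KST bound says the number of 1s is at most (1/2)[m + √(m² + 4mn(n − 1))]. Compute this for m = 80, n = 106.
z(80, 106; 2, 2) ≤ (1/2)[80 + √(80² + 4·80·106·105)] = (1/2)[80 + √3568000] = 984.4575

Kővári–Sós–Turán: let r_1, ..., r_80 be the row sums and z = Σ r_i the total number of 1s. Each pair of columns can share at most one row with both entries 1 (else a 2×2 all-ones block appears), so Σ_i C(r_i, 2) ≤ C(106, 2) = 5565. By convexity Σ_i C(r_i, 2) ≥ 80·C(z/80, 2) = z(z − 80)/(2·80), giving z² − 80z − 80·106·105 ≤ 0 and hence z ≤ (1/2)[80 + √(6400 + 4·890400)] = (1/2)[80 + √3568000] ≈ (1/2)(80 + 1888.915) = 984.4575.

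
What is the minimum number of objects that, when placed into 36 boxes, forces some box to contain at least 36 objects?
n = (36 − 1)·36 + 1 = 1261

By the generalised pigeonhole principle, to guarantee some box contains ≥ r objects we need more than (r − 1) · k objects total. Threshold: n = (r − 1) · k + 1. With r = 36 and k = 36: n = 35 · 36 + 1 = 1260 + 1 = 1261. For n = 1260 = 35 · 36, we can put exactly 35 objects in every box, avoiding 36 in any single one — so 1261 is tight.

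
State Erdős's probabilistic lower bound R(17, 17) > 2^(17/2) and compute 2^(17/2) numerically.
2^(17/2) = 362.0387; so R(17, 17) > 362.0387

Colour each edge of K_n uniformly at random with red/blue. The expected number of monochromatic K_17 is C(n, 17) · 2 · 2^(−C(17,2)). If C(n, 17) · 2^(1 − C(17,2)) < 1, then with positive probability no monochromatic K_17 exists, so R(17, 17) > n. The standard estimate C(n, 17) ≤ n^17/17! shows this inequality holds whenever n ≤ 2^(17/2) (since 17! · 2^(C(17,2) − 1) > 2^(17^2/2) ≥ n^17). Hence R(17, 17) > 2^(17/2) = 362.0387.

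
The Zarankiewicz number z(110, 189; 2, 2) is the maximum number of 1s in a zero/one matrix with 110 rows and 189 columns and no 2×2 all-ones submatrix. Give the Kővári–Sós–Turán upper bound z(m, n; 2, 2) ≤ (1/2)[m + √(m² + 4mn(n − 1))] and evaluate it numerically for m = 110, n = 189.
z(110, 189; 2, 2) ≤ (1/2)[110 + √(110² + 4·110·189·188)] = (1/2)[110 + √15646180] = 2032.7626

Kővári–Sós–Turán: let r_1, ..., r_110 be the row sums and z = Σ r_i the total number of 1s. Each pair of columns can share at most one row with both entries 1 (else a 2×2 all-ones block appears), so Σ_i C(r_i, 2) ≤ C(189, 2) = 17766. By convexity Σ_i C(r_i, 2) ≥ 110·C(z/110, 2) = z(z − 110)/(2·110), giving z² − 110z − 110·189·188 ≤ 0 and hence z ≤ (1/2)[110 + √(12100 + 4·3908520)] = (1/2)[110 + √15646180] ≈ (1/2)(110 + 3955.5252) = 2032.7626.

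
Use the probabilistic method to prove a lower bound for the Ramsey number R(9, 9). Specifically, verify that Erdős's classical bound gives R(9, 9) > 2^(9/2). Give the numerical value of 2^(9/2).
2^(9/2) = 22.6274; so R(9, 9) > 22.6274

Colour each edge of K_n uniformly at random with red/blue. The expected number of monochromatic K_9 is C(n, 9) · 2 · 2^(−C(9,2)). If C(n, 9) · 2^(1 − C(9,2)) < 1, then with positive probability no monochromatic K_9 exists, so R(9, 9) > n. The standard estimate C(n, 9) ≤ n^9/9! shows this inequality holds whenever n ≤ 2^(9/2) (since 9! · 2^(C(9,2) − 1) > 2^(9^2/2) ≥ n^9). Hence R(9, 9) > 2^(9/2) = 22.6274.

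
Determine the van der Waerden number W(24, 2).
W(24, 2) = 24 + 1 = 25

A 2-term AP is any pair of integers, so a monochromatic 2-AP exists iff some colour is used at least twice. With 24 colours, the colouring i ↦ i on {1, ..., 24} uses each colour once, avoiding any monochromatic pair, so W(24, 2) > 24. For {1, ..., 25}, pigeonhole forces two integers of the same colour, which form a monochromatic 2-AP. Hence W(24, 2) = 25.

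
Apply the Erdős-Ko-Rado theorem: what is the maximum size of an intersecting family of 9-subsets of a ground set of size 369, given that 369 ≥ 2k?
max |F| = C(368, 8) = 7726647337415578

The Erdős-Ko-Rado theorem states: for n ≥ 2k, an intersecting family of k-subsets of an n-element set has size at most C(n − 1, k − 1), with equality for 'star' families {A ⊆ [n] : |A| = k, i ∈ A} (fix an element i). For n = 369, k = 9: C(368, 8) = 7726647337415578.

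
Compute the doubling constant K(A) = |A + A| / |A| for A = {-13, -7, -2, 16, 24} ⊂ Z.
K = |A + A| / |A| = 15/5 = 3

Enumerate A + A = {a + b : a, b ∈ A}. With |A| = 5, there are |A|^2 = 25 ordered sum pairs; collecting distinct values, A + A = {-26, -20, -15, -14, -9, -4, 3, 9, 11, 14, 17, 22, 32, 40, 48}, so |A + A| = 15. Thus K = 15/5 = 3. For comparison, the minimum possible |A + A| over all 5-element sets is 2·5 − 1 = 9 (so min K = 9/5), attained only by arithmetic progressions.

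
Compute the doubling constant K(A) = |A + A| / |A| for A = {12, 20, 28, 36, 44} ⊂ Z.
K = |A + A| / |A| = 9/5

Enumerate A + A = {a + b : a, b ∈ A}. With |A| = 5, there are |A|^2 = 25 ordered sum pairs; collecting distinct values, A + A = {24, 32, 40, 48, 56, 64, 72, 80, 88}, so |A + A| = 9. Thus K = 9/5. Here |A + A| = 2|A| − 1 = 9, the minimum possible — so K = 9/5 is minimal, which holds iff A is an arithmetic progression.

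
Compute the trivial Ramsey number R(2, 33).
R(2, 33) = 33

R(2, k) = k for all k ≥ 2: in a 2-colouring of K_k, either some edge is red (a red K_2) or all edges are blue (a blue K_k). And K_{32} coloured all-blue has no blue K_33, so R(2, 33) > 32. Hence R(2, 33) = 33.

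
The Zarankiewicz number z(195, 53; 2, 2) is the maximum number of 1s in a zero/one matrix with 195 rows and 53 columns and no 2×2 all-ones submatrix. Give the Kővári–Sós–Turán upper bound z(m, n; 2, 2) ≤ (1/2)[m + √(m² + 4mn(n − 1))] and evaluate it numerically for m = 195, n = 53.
z(195, 53; 2, 2) ≤ (1/2)[195 + √(195² + 4·195·53·52)] = (1/2)[195 + √2187705] = 837.0446

Kővári–Sós–Turán: let r_1, ..., r_195 be the row sums and z = Σ r_i the total number of 1s. Each pair of columns can share at most one row with both entries 1 (else a 2×2 all-ones block appears), so Σ_i C(r_i, 2) ≤ C(53, 2) = 1378. By convexity Σ_i C(r_i, 2) ≥ 195·C(z/195, 2) = z(z − 195)/(2·195), giving z² − 195z − 195·53·52 ≤ 0 and hence z ≤ (1/2)[195 + √(38025 + 4·537420)] = (1/2)[195 + √2187705] ≈ (1/2)(195 + 1479.0892) = 837.0446.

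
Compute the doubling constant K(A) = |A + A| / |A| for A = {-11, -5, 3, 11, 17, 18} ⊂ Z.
K = |A + A| / |A| = 19/6

Enumerate A + A = {a + b : a, b ∈ A}. With |A| = 6, there are |A|^2 = 36 ordered sum pairs; collecting distinct values, A + A = {-22, -16, -10, -8, -2, 0, 6, 7, 12, 13, 14, 20, 21, 22, 28, 29, 34, 35, 36}, so |A + A| = 19. Thus K = 19/6. For comparison, the minimum possible |A + A| over all 6-element sets is 2·6 − 1 = 11 (so min K = 11/6), attained only by arithmetic progressions.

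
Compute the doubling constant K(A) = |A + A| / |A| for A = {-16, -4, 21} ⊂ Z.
K = |A + A| / |A| = 6/3 = 2

Enumerate A + A = {a + b : a, b ∈ A}. With |A| = 3, there are |A|^2 = 9 ordered sum pairs; collecting distinct values, A + A = {-32, -20, -8, 5, 17, 42}, so |A + A| = 6. Thus K = 6/3 = 2. For comparison, the minimum possible |A + A| over all 3-element sets is 2·3 − 1 = 5 (so min K = 5/3), attained only by arithmetic progressions.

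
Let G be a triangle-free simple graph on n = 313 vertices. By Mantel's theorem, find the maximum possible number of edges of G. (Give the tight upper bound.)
ex(313, K_3) = ⌊313^2/4⌋ = 24492

Mantel (1907): a triangle-free graph on n vertices has at most ⌊n^2/4⌋ edges, with equality for the complete bipartite graph K_{⌊n/2⌋, ⌈n/2⌉}. For n = 313: ⌊313^2/4⌋ = ⌊97969/4⌋ = 24492. The extremal graph is K_{156, 157}, which has 156·157 = 24492 edges.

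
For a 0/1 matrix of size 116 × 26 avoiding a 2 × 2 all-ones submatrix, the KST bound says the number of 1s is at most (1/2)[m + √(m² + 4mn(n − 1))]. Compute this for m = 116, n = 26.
z(116, 26; 2, 2) ≤ (1/2)[116 + √(116² + 4·116·26·25)] = (1/2)[116 + √315056] = 338.6492

Kővári–Sós–Turán: let r_1, ..., r_116 be the row sums and z = Σ r_i the total number of 1s. Each pair of columns can share at most one row with both entries 1 (else a 2×2 all-ones block appears), so Σ_i C(r_i, 2) ≤ C(26, 2) = 325. By convexity Σ_i C(r_i, 2) ≥ 116·C(z/116, 2) = z(z − 116)/(2·116), giving z² − 116z − 116·26·25 ≤ 0 and hence z ≤ (1/2)[116 + √(13456 + 4·75400)] = (1/2)[116 + √315056] ≈ (1/2)(116 + 561.2985) = 338.6492.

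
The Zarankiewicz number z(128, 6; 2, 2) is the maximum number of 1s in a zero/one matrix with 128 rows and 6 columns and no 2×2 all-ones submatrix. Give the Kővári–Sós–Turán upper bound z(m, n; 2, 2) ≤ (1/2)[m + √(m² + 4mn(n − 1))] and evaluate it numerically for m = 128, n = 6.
z(128, 6; 2, 2) ≤ (1/2)[128 + √(128² + 4·128·6·5)] = (1/2)[128 + √31744] = 153.0842

Kővári–Sós–Turán: let r_1, ..., r_128 be the row sums and z = Σ r_i the total number of 1s. Each pair of columns can share at most one row with both entries 1 (else a 2×2 all-ones block appears), so Σ_i C(r_i, 2) ≤ C(6, 2) = 15. By convexity Σ_i C(r_i, 2) ≥ 128·C(z/128, 2) = z(z − 128)/(2·128), giving z² − 128z − 128·6·5 ≤ 0 and hence z ≤ (1/2)[128 + √(16384 + 4·3840)] = (1/2)[128 + √31744] ≈ (1/2)(128 + 178.1685) = 153.0842.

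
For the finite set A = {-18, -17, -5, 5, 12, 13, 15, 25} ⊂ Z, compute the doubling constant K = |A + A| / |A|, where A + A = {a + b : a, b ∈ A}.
K = |A + A| / |A| = 30/8 = 15/4

Enumerate A + A = {a + b : a, b ∈ A}. With |A| = 8, there are |A|^2 = 64 ordered sum pairs; collecting distinct values, A + A = {-36, -35, -34, -23, -22, -13, -12, -10, -6, -5, -4, -3, -2, 0, 7, 8, 10, 17, 18, 20, 24, 25, 26, 27, 28, 30, 37, 38, 40, 50}, so |A + A| = 30. Thus K = 30/8 = 15/4. For comparison, the minimum possible |A + A| over all 8-element sets is 2·8 − 1 = 15 (so min K = 15/8), attained only by arithmetic progressions.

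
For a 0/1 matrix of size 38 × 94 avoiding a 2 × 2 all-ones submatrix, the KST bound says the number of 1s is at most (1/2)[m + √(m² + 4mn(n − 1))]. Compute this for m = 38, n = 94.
z(38, 94; 2, 2) ≤ (1/2)[38 + √(38² + 4·38·94·93)] = (1/2)[38 + √1330228] = 595.6776

Kővári–Sós–Turán: let r_1, ..., r_38 be the row sums and z = Σ r_i the total number of 1s. Each pair of columns can share at most one row with both entries 1 (else a 2×2 all-ones block appears), so Σ_i C(r_i, 2) ≤ C(94, 2) = 4371. By convexity Σ_i C(r_i, 2) ≥ 38·C(z/38, 2) = z(z − 38)/(2·38), giving z² − 38z − 38·94·93 ≤ 0 and hence z ≤ (1/2)[38 + √(1444 + 4·332196)] = (1/2)[38 + √1330228] ≈ (1/2)(38 + 1153.3551) = 595.6776.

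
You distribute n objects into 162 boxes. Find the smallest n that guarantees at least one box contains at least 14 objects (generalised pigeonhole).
n = (14 − 1)·162 + 1 = 2107

By the generalised pigeonhole principle, to guarantee some box contains ≥ r objects we need more than (r − 1) · k objects total. Threshold: n = (r − 1) · k + 1. With r = 14 and k = 162: n = 13 · 162 + 1 = 2106 + 1 = 2107. For n = 2106 = 13 · 162, we can put exactly 13 objects in every box, avoiding 14 in any single one — so 2107 is tight.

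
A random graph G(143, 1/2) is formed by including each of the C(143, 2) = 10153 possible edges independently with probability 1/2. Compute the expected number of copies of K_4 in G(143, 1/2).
E[# K_4] = C(143, 4) · (1/2)^C(4, 2) = 16701685 / 2^6 = 260963.828125

For each 4-subset S of vertices (there are C(143, 4) = 16701685 such S), let X_S = 1 if S induces a K_4 (all C(4, 2) = 6 edges present). Then P(X_S = 1) = (1/2)^6 = 1/64. By linearity of expectation, E[# K_4] = C(143, 4) · (1/2)^6 = 16701685 / 64 = 260963.828125.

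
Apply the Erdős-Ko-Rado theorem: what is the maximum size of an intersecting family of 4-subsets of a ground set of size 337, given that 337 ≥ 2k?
max |F| = C(336, 3) = 6265840

Erdős-Ko-Rado (1961): when n ≥ 2k, max |F| = C(n−1, k−1). The bound is attained by the star {A : i ∈ A} for any fixed i ∈ [n]. Here C(337−1, 4−1) = C(336, 3) = 6265840.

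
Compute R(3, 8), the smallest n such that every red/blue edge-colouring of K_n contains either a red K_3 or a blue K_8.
R(3, 8) = 28

Lower bound: an explicit 2-colouring of K_{27} (typically a Paley-type or other structured construction) avoids a red K_3 and a blue K_8, showing R(3, 8) > 27.
Upper bound: the simple Erdős–Szekeres recurrence only gives R(3, 8) ≤ 31; the tight bound R(3, 8) ≤ 28 requires a sharper case analysis (or computer search) of 2-colourings of K_{28}.
Hence R(3, 8) = 28.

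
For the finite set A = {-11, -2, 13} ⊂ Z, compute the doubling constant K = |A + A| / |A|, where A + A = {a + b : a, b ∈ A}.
K = |A + A| / |A| = 6/3 = 2

Enumerate A + A = {a + b : a, b ∈ A}. With |A| = 3, there are |A|^2 = 9 ordered sum pairs; collecting distinct values, A + A = {-22, -13, -4, 2, 11, 26}, so |A + A| = 6. Thus K = 6/3 = 2. For comparison, the minimum possible |A + A| over all 3-element sets is 2·3 − 1 = 5 (so min K = 5/3), attained only by arithmetic progressions.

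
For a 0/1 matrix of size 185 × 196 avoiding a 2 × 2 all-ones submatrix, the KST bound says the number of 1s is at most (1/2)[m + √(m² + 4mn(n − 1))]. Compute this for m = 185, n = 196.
z(185, 196; 2, 2) ≤ (1/2)[185 + √(185² + 4·185·196·195)] = (1/2)[185 + √28317025] = 2753.1872

Kővári–Sós–Turán: let r_1, ..., r_185 be the row sums and z = Σ r_i the total number of 1s. Each pair of columns can share at most one row with both entries 1 (else a 2×2 all-ones block appears), so Σ_i C(r_i, 2) ≤ C(196, 2) = 19110. By convexity Σ_i C(r_i, 2) ≥ 185·C(z/185, 2) = z(z − 185)/(2·185), giving z² − 185z − 185·196·195 ≤ 0 and hence z ≤ (1/2)[185 + √(34225 + 4·7070700)] = (1/2)[185 + √28317025] ≈ (1/2)(185 + 5321.3744) = 2753.1872.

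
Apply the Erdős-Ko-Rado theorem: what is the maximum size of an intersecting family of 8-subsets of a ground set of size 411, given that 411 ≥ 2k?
max |F| = C(410, 7) = 367023288800520

The Erdős-Ko-Rado theorem states: for n ≥ 2k, an intersecting family of k-subsets of an n-element set has size at most C(n − 1, k − 1), with equality for 'star' families {A ⊆ [n] : |A| = k, i ∈ A} (fix an element i). For n = 411, k = 8: C(410, 7) = 367023288800520.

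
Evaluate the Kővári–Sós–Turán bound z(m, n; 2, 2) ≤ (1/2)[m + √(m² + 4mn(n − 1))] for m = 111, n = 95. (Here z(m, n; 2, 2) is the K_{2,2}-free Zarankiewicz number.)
z(111, 95; 2, 2) ≤ (1/2)[111 + √(111² + 4·111·95·94)] = (1/2)[111 + √3977241] = 1052.6511

Kővári–Sós–Turán: let r_1, ..., r_111 be the row sums and z = Σ r_i the total number of 1s. Each pair of columns can share at most one row with both entries 1 (else a 2×2 all-ones block appears), so Σ_i C(r_i, 2) ≤ C(95, 2) = 4465. By convexity Σ_i C(r_i, 2) ≥ 111·C(z/111, 2) = z(z − 111)/(2·111), giving z² − 111z − 111·95·94 ≤ 0 and hence z ≤ (1/2)[111 + √(12321 + 4·991230)] = (1/2)[111 + √3977241] ≈ (1/2)(111 + 1994.3021) = 1052.6511.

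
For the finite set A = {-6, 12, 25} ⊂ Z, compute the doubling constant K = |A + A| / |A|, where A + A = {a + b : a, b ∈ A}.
K = |A + A| / |A| = 6/3 = 2

Enumerate A + A = {a + b : a, b ∈ A}. With |A| = 3, there are |A|^2 = 9 ordered sum pairs; collecting distinct values, A + A = {-12, 6, 19, 24, 37, 50}, so |A + A| = 6. Thus K = 6/3 = 2. For comparison, the minimum possible |A + A| over all 3-element sets is 2·3 − 1 = 5 (so min K = 5/3), attained only by arithmetic progressions.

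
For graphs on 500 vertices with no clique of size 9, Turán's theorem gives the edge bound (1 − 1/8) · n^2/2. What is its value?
Turán density bound = (7/8) · 500^2/2 = 109375

Turán's theorem: ex(n, K_{r+1}) is achieved by the complete r-partite Turán graph T(n, r) with parts as balanced as possible, and is at most (1 − 1/r) · n^2/2. For r = 8, n = 500: the density bound is (7/8) · 250000/2 = 109375. The integer-valued extremum is e(T(500, 8)) = 109374, which is strictly less than the density bound 109375 since 8 ∤ 500 (the parts of T(500, 8) cannot all be equal).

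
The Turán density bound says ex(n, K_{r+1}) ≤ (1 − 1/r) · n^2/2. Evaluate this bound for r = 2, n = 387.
Turán density bound = (1/2) · 387^2/2 = 149769/4 ≈ 37442.25

Turán's theorem: ex(n, K_{r+1}) is achieved by the complete r-partite Turán graph T(n, r) with parts as balanced as possible, and is at most (1 − 1/r) · n^2/2. For r = 2, n = 387: the density bound is (1/2) · 149769/2 = 149769/4 ≈ 37442.25. The integer-valued extremum is e(T(387, 2)) = 37442, which is strictly less than the density bound 149769/4 since 2 ∤ 387 (the parts of T(387, 2) cannot all be equal).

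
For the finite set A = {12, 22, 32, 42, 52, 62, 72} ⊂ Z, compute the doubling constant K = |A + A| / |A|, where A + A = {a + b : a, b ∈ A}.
K = |A + A| / |A| = 13/7

Enumerate A + A = {a + b : a, b ∈ A}. With |A| = 7, there are |A|^2 = 49 ordered sum pairs; collecting distinct values, A + A = {24, 34, 44, 54, 64, 74, 84, 94, 104, 114, 124, 134, 144}, so |A + A| = 13. Thus K = 13/7. Here |A + A| = 2|A| − 1 = 13, the minimum possible — so K = 13/7 is minimal, which holds iff A is an arithmetic progression.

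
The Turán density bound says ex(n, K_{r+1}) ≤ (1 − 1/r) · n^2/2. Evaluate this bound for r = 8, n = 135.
Turán density bound = (7/8) · 135^2/2 = 127575/16 ≈ 7973.4375

Turán's theorem: ex(n, K_{r+1}) is achieved by the complete r-partite Turán graph T(n, r) with parts as balanced as possible, and is at most (1 − 1/r) · n^2/2. For r = 8, n = 135: the density bound is (7/8) · 18225/2 = 127575/16 ≈ 7973.4375. The integer-valued extremum is e(T(135, 8)) = 7973, which is strictly less than the density bound 127575/16 since 8 ∤ 135 (the parts of T(135, 8) cannot all be equal).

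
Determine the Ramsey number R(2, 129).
R(2, 129) = 129

R(2, k) = k for all k ≥ 2: in a 2-colouring of K_k, either some edge is red (a red K_2) or all edges are blue (a blue K_k). And K_{128} coloured all-blue has no blue K_129, so R(2, 129) > 128. Hence R(2, 129) = 129.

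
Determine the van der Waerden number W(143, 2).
W(143, 2) = 143 + 1 = 144

A 2-term AP is any pair of integers, so a monochromatic 2-AP exists iff some colour is used at least twice. With 143 colours, the colouring i ↦ i on {1, ..., 143} uses each colour once, avoiding any monochromatic pair, so W(143, 2) > 143. For {1, ..., 144}, pigeonhole forces two integers of the same colour, which form a monochromatic 2-AP. Hence W(143, 2) = 144.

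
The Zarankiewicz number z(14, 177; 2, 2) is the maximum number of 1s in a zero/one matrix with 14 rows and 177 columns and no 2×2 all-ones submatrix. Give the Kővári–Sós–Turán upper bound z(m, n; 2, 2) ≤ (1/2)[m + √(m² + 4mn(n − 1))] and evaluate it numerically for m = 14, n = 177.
z(14, 177; 2, 2) ≤ (1/2)[14 + √(14² + 4·14·177·176)] = (1/2)[14 + √1744708] = 667.437

Kővári–Sós–Turán: let r_1, ..., r_14 be the row sums and z = Σ r_i the total number of 1s. Each pair of columns can share at most one row with both entries 1 (else a 2×2 all-ones block appears), so Σ_i C(r_i, 2) ≤ C(177, 2) = 15576. By convexity Σ_i C(r_i, 2) ≥ 14·C(z/14, 2) = z(z − 14)/(2·14), giving z² − 14z − 14·177·176 ≤ 0 and hence z ≤ (1/2)[14 + √(196 + 4·436128)] = (1/2)[14 + √1744708] ≈ (1/2)(14 + 1320.874) = 667.437.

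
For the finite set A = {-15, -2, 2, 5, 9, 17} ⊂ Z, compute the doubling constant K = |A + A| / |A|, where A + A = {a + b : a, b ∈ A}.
K = |A + A| / |A| = 20/6 = 10/3

Enumerate A + A = {a + b : a, b ∈ A}. With |A| = 6, there are |A|^2 = 36 ordered sum pairs; collecting distinct values, A + A = {-30, -17, -13, -10, -6, -4, 0, 2, 3, 4, 7, 10, 11, 14, 15, 18, 19, 22, 26, 34}, so |A + A| = 20. Thus K = 20/6 = 10/3. For comparison, the minimum possible |A + A| over all 6-element sets is 2·6 − 1 = 11 (so min K = 11/6), attained only by arithmetic progressions.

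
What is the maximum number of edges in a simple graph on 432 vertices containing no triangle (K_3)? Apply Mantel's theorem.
ex(432, K_3) = ⌊432^2/4⌋ = 46656

Mantel (1907): a triangle-free graph on n vertices has at most ⌊n^2/4⌋ edges, with equality for the complete bipartite graph K_{⌊n/2⌋, ⌈n/2⌉}. For n = 432: ⌊432^2/4⌋ = ⌊186624/4⌋ = 46656. The extremal graph is K_{216, 216}, which has 216·216 = 46656 edges.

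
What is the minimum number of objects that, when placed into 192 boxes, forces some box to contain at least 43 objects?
n = (43 − 1)·192 + 1 = 8065

By the generalised pigeonhole principle, to guarantee some box contains ≥ r objects we need more than (r − 1) · k objects total. Threshold: n = (r − 1) · k + 1. With r = 43 and k = 192: n = 42 · 192 + 1 = 8064 + 1 = 8065. For n = 8064 = 42 · 192, we can put exactly 42 objects in every box, avoiding 43 in any single one — so 8065 is tight.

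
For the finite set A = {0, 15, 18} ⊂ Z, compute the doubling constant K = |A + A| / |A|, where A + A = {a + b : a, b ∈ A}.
K = |A + A| / |A| = 6/3 = 2

Enumerate A + A = {a + b : a, b ∈ A}. With |A| = 3, there are |A|^2 = 9 ordered sum pairs; collecting distinct values, A + A = {0, 15, 18, 30, 33, 36}, so |A + A| = 6. Thus K = 6/3 = 2. For comparison, the minimum possible |A + A| over all 3-element sets is 2·3 − 1 = 5 (so min K = 5/3), attained only by arithmetic progressions.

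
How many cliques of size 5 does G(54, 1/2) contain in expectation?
E[# K_5] = C(54, 5) · (1/2)^C(5, 2) = 3162510 / 2^10 = 1581255/512 ≈ 3088.388672

For each 5-subset S of vertices (there are C(54, 5) = 3162510 such S), let X_S = 1 if S induces a K_5 (all C(5, 2) = 10 edges present). Then P(X_S = 1) = (1/2)^10 = 1/1024. By linearity of expectation, E[# K_5] = C(54, 5) · (1/2)^10 = 3162510 / 1024 = 1581255/512 ≈ 3088.388672.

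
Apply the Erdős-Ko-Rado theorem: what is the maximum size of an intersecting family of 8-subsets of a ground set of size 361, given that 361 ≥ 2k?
max |F| = C(360, 7) = 146622043719720

The Erdős-Ko-Rado theorem states: for n ≥ 2k, an intersecting family of k-subsets of an n-element set has size at most C(n − 1, k − 1), with equality for 'star' families {A ⊆ [n] : |A| = k, i ∈ A} (fix an element i). For n = 361, k = 8: C(360, 7) = 146622043719720.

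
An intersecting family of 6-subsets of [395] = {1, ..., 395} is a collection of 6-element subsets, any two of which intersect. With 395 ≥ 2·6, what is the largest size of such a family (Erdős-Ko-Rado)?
max |F| = C(394, 5) = 77132064828

Erdős-Ko-Rado (1961): when n ≥ 2k, max |F| = C(n−1, k−1). The bound is attained by the star {A : i ∈ A} for any fixed i ∈ [n]. Here C(395−1, 6−1) = C(394, 5) = 77132064828.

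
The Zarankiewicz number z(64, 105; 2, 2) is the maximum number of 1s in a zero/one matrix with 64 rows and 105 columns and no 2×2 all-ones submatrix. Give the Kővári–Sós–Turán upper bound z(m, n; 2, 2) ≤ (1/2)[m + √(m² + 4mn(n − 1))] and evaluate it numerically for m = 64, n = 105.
z(64, 105; 2, 2) ≤ (1/2)[64 + √(64² + 4·64·105·104)] = (1/2)[64 + √2799616] = 868.6027

Kővári–Sós–Turán: let r_1, ..., r_64 be the row sums and z = Σ r_i the total number of 1s. Each pair of columns can share at most one row with both entries 1 (else a 2×2 all-ones block appears), so Σ_i C(r_i, 2) ≤ C(105, 2) = 5460. By convexity Σ_i C(r_i, 2) ≥ 64·C(z/64, 2) = z(z − 64)/(2·64), giving z² − 64z − 64·105·104 ≤ 0 and hence z ≤ (1/2)[64 + √(4096 + 4·698880)] = (1/2)[64 + √2799616] ≈ (1/2)(64 + 1673.2053) = 868.6027.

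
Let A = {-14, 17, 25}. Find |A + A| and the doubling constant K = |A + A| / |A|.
K = |A + A| / |A| = 6/3 = 2

Enumerate A + A = {a + b : a, b ∈ A}. With |A| = 3, there are |A|^2 = 9 ordered sum pairs; collecting distinct values, A + A = {-28, 3, 11, 34, 42, 50}, so |A + A| = 6. Thus K = 6/3 = 2. For comparison, the minimum possible |A + A| over all 3-element sets is 2·3 − 1 = 5 (so min K = 5/3), attained only by arithmetic progressions.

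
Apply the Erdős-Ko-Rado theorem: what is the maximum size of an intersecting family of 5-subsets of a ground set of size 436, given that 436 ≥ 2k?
max |F| = C(435, 4) = 1471429260

Erdős-Ko-Rado (1961): when n ≥ 2k, max |F| = C(n−1, k−1). The bound is attained by the star {A : i ∈ A} for any fixed i ∈ [n]. Here C(436−1, 5−1) = C(435, 4) = 1471429260.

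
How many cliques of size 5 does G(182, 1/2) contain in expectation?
E[# K_5] = C(182, 5) · (1/2)^C(5, 2) = 1574397006 / 2^10 = 787198503/512 ≈ 1537497.076172

For each 5-subset S of vertices (there are C(182, 5) = 1574397006 such S), let X_S = 1 if S induces a K_5 (all C(5, 2) = 10 edges present). Then P(X_S = 1) = (1/2)^10 = 1/1024. By linearity of expectation, E[# K_5] = C(182, 5) · (1/2)^10 = 1574397006 / 1024 = 787198503/512 ≈ 1537497.076172.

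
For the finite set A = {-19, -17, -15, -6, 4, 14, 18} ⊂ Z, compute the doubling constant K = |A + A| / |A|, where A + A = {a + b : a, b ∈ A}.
K = |A + A| / |A| = 25/7

Enumerate A + A = {a + b : a, b ∈ A}. With |A| = 7, there are |A|^2 = 49 ordered sum pairs; collecting distinct values, A + A = {-38, -36, -34, -32, -30, -25, -23, -21, -15, -13, -12, -11, -5, -3, -2, -1, 1, 3, 8, 12, 18, 22, 28, 32, 36}, so |A + A| = 25. Thus K = 25/7. For comparison, the minimum possible |A + A| over all 7-element sets is 2·7 − 1 = 13 (so min K = 13/7), attained only by arithmetic progressions.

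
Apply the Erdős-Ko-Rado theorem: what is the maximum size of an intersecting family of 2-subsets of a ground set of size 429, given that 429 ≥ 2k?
max |F| = C(428, 1) = 428

Erdős-Ko-Rado (1961): when n ≥ 2k, max |F| = C(n−1, k−1). The bound is attained by the star {A : i ∈ A} for any fixed i ∈ [n]. Here C(429−1, 2−1) = C(428, 1) = 428.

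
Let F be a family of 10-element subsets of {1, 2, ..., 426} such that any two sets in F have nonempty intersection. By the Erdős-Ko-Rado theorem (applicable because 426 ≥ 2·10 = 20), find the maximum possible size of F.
max |F| = C(425, 9) = 1144728032360743325

The Erdős-Ko-Rado theorem states: for n ≥ 2k, an intersecting family of k-subsets of an n-element set has size at most C(n − 1, k − 1), with equality for 'star' families {A ⊆ [n] : |A| = k, i ∈ A} (fix an element i). For n = 426, k = 10: C(425, 9) = 1144728032360743325.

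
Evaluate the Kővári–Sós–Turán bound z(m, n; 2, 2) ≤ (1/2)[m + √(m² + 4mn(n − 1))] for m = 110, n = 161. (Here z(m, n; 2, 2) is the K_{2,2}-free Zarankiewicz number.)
z(110, 161; 2, 2) ≤ (1/2)[110 + √(110² + 4·110·161·160)] = (1/2)[110 + √11346500] = 1739.2283

Kővári–Sós–Turán: let r_1, ..., r_110 be the row sums and z = Σ r_i the total number of 1s. Each pair of columns can share at most one row with both entries 1 (else a 2×2 all-ones block appears), so Σ_i C(r_i, 2) ≤ C(161, 2) = 12880. By convexity Σ_i C(r_i, 2) ≥ 110·C(z/110, 2) = z(z − 110)/(2·110), giving z² − 110z − 110·161·160 ≤ 0 and hence z ≤ (1/2)[110 + √(12100 + 4·2833600)] = (1/2)[110 + √11346500] ≈ (1/2)(110 + 3368.4566) = 1739.2283.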